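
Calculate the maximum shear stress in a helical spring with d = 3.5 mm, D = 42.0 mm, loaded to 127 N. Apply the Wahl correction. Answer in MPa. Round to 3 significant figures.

Spring index C = D/d = 42.0/3.5 = 12.0000
K_W = (4C−1)/(4C−4) + 0.615/C = 47.000/44.000 + 0.0512 = 1.1194
τ₀ = 8FD/(πd³) = 8·127·42.0/(π·3.5³) = 42672/134.7 = 316.8 MPa
τ_max = K·τ₀ = 1.1194 × 316.8 = 354.64 MPa

355 MPa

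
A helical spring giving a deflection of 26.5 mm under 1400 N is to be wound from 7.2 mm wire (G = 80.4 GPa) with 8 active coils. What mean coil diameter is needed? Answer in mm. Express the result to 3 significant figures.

40.0 mm

Required rate k = F/δ = 1400/26.5 = 52.83 N/mm
D = (Gd⁴/(8N_a·k))^(1/3) = (80.4×10³·7.2⁴/(8·8·52.83))^(1/3)
  = (63903.4)^(1/3) = 39.9799 mm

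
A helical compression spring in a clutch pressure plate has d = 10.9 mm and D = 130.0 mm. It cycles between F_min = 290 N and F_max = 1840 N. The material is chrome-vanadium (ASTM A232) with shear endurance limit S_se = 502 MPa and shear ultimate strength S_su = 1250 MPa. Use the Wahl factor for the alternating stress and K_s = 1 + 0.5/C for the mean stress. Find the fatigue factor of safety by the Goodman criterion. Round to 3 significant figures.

C = D/d = 130.0/10.9 = 11.9266; K_W = (4C−1)/(4C−4)+0.615/C = 1.1202; K_s = 1+0.5/C = 1.0419
F_a = (F_max−F_min)/2 = 775 N; F_m = (F_max+F_min)/2 = 1065 N
τ_a = K_W·8F_aD/(πd³) = 1.1202 × 198.11 = 221.92 MPa
τ_m = K_s·8F_mD/(πd³) = 1.0419 × 272.24 = 283.65 MPa
Goodman: 1/n_f = τ_a/S_se + τ_m/S_su = 221.92/502 + 283.65/1250 = 0.44208 + 0.22692 = 0.669
n_f = 1/0.669 = 1.495

1.49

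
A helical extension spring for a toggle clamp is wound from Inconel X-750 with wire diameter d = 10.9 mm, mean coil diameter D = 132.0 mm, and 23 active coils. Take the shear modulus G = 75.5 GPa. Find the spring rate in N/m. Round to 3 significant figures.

2520 N/m

k = Gd⁴/(8D³N_a) = (75.5×10³ × 10.9⁴) / (8 × 132.0³ × 23)
  = 1.06574e+09 / 4.23194e+08 = 2.5183 N/mm = 2518.3 N/m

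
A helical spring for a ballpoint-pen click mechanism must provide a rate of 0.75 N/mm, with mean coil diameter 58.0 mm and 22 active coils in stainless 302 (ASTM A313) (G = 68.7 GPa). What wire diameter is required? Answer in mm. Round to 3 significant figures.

4.40 mm

d = (8D³N_a·k / G)^(1/4) = (8·58.0³·22·0.75 / (68.7×10³))^0.25
  = (374.89)^0.25 = 4.4002 mm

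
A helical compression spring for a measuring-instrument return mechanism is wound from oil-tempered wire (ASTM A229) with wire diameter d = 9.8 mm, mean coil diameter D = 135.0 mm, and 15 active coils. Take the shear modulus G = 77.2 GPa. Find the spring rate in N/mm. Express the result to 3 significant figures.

2.41 N/mm

k = Gd⁴/(8D³N_a) = (77.2×10³ × 9.8⁴) / (8 × 135.0³ × 15)
  = 7.12068e+08 / 2.95245e+08 = 2.4118 N/mm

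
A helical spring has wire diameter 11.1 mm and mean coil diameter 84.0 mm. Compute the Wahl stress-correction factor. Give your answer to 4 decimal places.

C = D/d = 84.0/11.1 = 7.5676
K_W = (4C−1)/(4C−4) + 0.615/C = 29.270/26.270 + 0.0813 = 1.1955

1.1955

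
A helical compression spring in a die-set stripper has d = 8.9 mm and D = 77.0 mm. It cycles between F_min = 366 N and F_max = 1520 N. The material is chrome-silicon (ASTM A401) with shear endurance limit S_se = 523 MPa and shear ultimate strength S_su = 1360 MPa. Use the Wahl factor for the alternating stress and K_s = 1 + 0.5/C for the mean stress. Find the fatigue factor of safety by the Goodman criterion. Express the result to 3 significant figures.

1.78

C = D/d = 77.0/8.9 = 8.6517; K_W = (4C−1)/(4C−4)+0.615/C = 1.1691; K_s = 1+0.5/C = 1.0578
F_a = (F_max−F_min)/2 = 577 N; F_m = (F_max+F_min)/2 = 943 N
τ_a = K_W·8F_aD/(πd³) = 1.1691 × 160.49 = 187.62 MPa
τ_m = K_s·8F_mD/(πd³) = 1.0578 × 262.28 = 277.44 MPa
Goodman: 1/n_f = τ_a/S_se + τ_m/S_su = 187.62/523 + 277.44/1360 = 0.35875 + 0.20400 = 0.56275
n_f = 1/0.56275 = 1.777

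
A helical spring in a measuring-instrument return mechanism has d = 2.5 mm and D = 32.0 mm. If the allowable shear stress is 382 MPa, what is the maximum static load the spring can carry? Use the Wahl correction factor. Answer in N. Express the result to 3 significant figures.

65.9 N

C = D/d = 32.0/2.5 = 12.8000
K_W = (4C−1)/(4C−4) + 0.615/C = 50.200/47.200 + 0.0480 = 1.1116
τ_max = K·8FD/(πd³) → F_max = τ_allow·πd³/(8DK)
F_max = 382·π·2.5³/(8·32.0·1.1116) = 18751/284.57 = 65.893 N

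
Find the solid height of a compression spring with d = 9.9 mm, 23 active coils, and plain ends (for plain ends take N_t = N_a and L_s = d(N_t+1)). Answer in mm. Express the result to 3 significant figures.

238 mm

plain ends: N_t = N_a = 23
L_s = d·(N_t+1) = 9.9 × 24 = 237.6 mm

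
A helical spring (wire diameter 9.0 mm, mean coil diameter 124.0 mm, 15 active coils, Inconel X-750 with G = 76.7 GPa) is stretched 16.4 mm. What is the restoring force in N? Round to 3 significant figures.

36.1 N

k = Gd⁴/(8D³N_a) = (76.7×10³)(9.0⁴)/(8·124.0³·15) = 2.1995 N/mm
F = k·δ = 2.1995 × 16.4 = 36.071 N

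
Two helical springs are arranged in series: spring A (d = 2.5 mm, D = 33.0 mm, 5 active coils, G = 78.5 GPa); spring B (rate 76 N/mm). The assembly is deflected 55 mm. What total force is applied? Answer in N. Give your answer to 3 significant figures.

114 N

k_A = Gd⁴/(8D³N_a) = (78.5×10³)(2.5⁴)/(8·33.0³·5) = 2.1332 N/mm
Series: 1/k_eq = 1/2.1332 + 1/76 = 0.48194; k_eq = 2.0749 N/mm
F = k_eq·δ = 2.0749·55 = 114.12 N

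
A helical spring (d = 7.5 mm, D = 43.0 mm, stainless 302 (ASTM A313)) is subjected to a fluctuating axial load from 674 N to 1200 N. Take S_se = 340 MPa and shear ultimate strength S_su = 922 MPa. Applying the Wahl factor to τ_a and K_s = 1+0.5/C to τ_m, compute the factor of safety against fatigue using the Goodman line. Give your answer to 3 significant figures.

1.85

C = D/d = 43.0/7.5 = 5.7333; K_W = (4C−1)/(4C−4)+0.615/C = 1.2657; K_s = 1+0.5/C = 1.0872
F_a = (F_max−F_min)/2 = 263 N; F_m = (F_max+F_min)/2 = 937 N
τ_a = K_W·8F_aD/(πd³) = 1.2657 × 68.262 = 86.401 MPa
τ_m = K_s·8F_mD/(πd³) = 1.0872 × 243.2 = 264.41 MPa
Goodman: 1/n_f = τ_a/S_se + τ_m/S_su = 86.401/340 + 264.41/922 = 0.25412 + 0.28678 = 0.5409
n_f = 1/0.5409 = 1.849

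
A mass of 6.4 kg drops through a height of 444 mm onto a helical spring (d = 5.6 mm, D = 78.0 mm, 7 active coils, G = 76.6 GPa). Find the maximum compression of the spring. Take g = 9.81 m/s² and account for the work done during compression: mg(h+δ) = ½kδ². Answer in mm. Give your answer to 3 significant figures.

164 mm

k = Gd⁴/(8D³N_a) = (76.6×10³)(5.6⁴)/(8·78.0³·7) = 2.8347 N/mm
W = mg = 6.4 × 9.81 = 62.784 N
½kδ² − Wδ − Wh = 0 → δ = (W + √(W² + 2kWh))/k
δ = (62.784 + √(3941.8 + 158041))/2.8347 = (62.784 + 402.47)/2.8347 = 164.13 mm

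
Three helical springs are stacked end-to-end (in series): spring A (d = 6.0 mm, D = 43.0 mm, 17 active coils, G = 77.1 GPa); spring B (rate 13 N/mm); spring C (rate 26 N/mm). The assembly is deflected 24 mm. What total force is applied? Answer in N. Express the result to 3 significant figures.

k_A = Gd⁴/(8D³N_a) = (77.1×10³)(6.0⁴)/(8·43.0³·17) = 9.2409 N/mm
Series: 1/k_eq = 1/9.2409 + 1/13 + 1/26 = 0.2236; k_eq = 4.4723 N/mm
F = k_eq·δ = 4.4723·24 = 107.34 N

107 N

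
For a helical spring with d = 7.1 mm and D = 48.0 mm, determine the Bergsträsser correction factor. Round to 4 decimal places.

1.2080

C = D/d = 48.0/7.1 = 6.7606
K_B = (4C+2)/(4C−3) = 29.042/24.042 = 1.2080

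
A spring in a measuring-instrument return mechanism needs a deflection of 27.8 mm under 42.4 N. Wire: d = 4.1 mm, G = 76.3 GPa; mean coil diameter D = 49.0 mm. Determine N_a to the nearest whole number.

15

Required rate k = F/δ = 42.4/27.8 = 1.5252 N/mm
N_a = Gd⁴/(8D³k) = (76.3×10³ × 4.1⁴)/(8 × 49.0³ × 1.5252)
    = 2.15606e+07 / 1.43549e+06 = 15.02 → 15 coils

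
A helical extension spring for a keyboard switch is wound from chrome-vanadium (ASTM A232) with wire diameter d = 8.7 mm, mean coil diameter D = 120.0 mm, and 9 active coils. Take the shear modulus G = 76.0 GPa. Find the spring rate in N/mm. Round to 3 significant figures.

3.50 N/mm

k = Gd⁴/(8D³N_a) = (76.0×10³ × 8.7⁴) / (8 × 120.0³ × 9)
  = 4.35402e+08 / 1.24416e+08 = 3.4996 N/mm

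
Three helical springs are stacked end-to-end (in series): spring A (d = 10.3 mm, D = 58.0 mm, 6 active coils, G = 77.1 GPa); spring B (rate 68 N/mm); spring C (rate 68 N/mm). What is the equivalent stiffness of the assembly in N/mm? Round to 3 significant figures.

24.9 N/mm

k_A = Gd⁴/(8D³N_a) = (77.1×10³)(10.3⁴)/(8·58.0³·6) = 92.657 N/mm
Series: 1/k_eq = 1/92.657 + 1/68 + 1/68 = 0.040204; k_eq = 24.873 N/mm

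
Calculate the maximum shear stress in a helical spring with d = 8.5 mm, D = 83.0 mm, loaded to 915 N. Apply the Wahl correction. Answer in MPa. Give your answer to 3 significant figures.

Spring index C = D/d = 83.0/8.5 = 9.7647
K_W = (4C−1)/(4C−4) + 0.615/C = 38.059/35.059 + 0.0630 = 1.1486
τ₀ = 8FD/(πd³) = 8·915·83.0/(π·8.5³) = 607560/1929.3 = 314.91 MPa
τ_max = K·τ₀ = 1.1486 × 314.91 = 361.69 MPa

362 MPa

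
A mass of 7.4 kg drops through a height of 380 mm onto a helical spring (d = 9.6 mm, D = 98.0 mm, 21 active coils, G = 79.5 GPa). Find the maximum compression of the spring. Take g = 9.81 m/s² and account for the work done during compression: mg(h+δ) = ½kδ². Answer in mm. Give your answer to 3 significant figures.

132 mm

k = Gd⁴/(8D³N_a) = (79.5×10³)(9.6⁴)/(8·98.0³·21) = 4.2704 N/mm
W = mg = 7.4 × 9.81 = 72.594 N
½kδ² − Wδ − Wh = 0 → δ = (W + √(W² + 2kWh))/k
δ = (72.594 + √(5269.9 + 235602))/4.2704 = (72.594 + 490.79)/4.2704 = 131.93 mm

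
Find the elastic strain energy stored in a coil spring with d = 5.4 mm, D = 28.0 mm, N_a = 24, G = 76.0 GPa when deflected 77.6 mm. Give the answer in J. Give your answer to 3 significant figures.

k = Gd⁴/(8D³N_a) = (76.0×10³)(5.4⁴)/(8·28.0³·24) = 15.333 N/mm
U = ½kδ² = 0.5 × 15.333 × 77.6² = 46164 N·mm = 46.164 J

46.2 J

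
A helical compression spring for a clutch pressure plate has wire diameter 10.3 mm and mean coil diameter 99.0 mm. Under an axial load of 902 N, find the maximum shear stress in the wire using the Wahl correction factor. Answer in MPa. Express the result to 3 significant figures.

240 MPa

Spring index C = D/d = 99.0/10.3 = 9.6117
K_W = (4C−1)/(4C−4) + 0.615/C = 37.447/34.447 + 0.0640 = 1.1511
τ₀ = 8FD/(πd³) = 8·902·99.0/(π·10.3³) = 714384/3432.9 = 208.1 MPa
τ_max = K·τ₀ = 1.1511 × 208.1 = 239.54 MPa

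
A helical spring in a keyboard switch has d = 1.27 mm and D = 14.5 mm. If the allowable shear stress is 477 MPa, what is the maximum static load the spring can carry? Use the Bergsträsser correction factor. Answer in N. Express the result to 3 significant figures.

C = D/d = 14.5/1.27 = 11.4173
K_B = (4C+2)/(4C−3) = 47.669/42.669 = 1.1172
τ_max = K·8FD/(πd³) → F_max = τ_allow·πd³/(8DK)
F_max = 477·π·1.27³/(8·14.5·1.1172) = 3069.6/129.59 = 23.686 N

23.7 N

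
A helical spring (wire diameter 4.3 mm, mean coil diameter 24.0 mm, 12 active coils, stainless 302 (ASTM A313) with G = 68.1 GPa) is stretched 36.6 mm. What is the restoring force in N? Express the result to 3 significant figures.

642 N

k = Gd⁴/(8D³N_a) = (68.1×10³)(4.3⁴)/(8·24.0³·12) = 17.543 N/mm
F = k·δ = 17.543 × 36.6 = 642.09 N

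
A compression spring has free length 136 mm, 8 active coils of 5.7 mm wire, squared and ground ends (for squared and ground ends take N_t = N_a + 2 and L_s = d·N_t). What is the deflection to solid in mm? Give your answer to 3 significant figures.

N_t = 10; L_s = 5.7·10 = 57 mm
δ_solid = L₀ − L_s = 136 − 57 = 79 mm

79.0 mm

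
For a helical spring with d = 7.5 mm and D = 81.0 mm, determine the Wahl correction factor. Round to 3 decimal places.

C = D/d = 81.0/7.5 = 10.8000
K_W = (4C−1)/(4C−4) + 0.615/C = 42.200/39.200 + 0.0569 = 1.1335

1.133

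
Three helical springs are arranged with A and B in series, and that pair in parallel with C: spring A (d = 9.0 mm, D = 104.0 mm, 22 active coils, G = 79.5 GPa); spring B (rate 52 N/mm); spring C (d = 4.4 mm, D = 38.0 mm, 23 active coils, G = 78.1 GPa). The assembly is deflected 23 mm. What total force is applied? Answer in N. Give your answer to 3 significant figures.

124 N

k_A = Gd⁴/(8D³N_a) = (79.5×10³)(9.0⁴)/(8·104.0³·22) = 2.6347 N/mm
k_C = Gd⁴/(8D³N_a) = (78.1×10³)(4.4⁴)/(8·38.0³·23) = 2.8993 N/mm
Springs A,B series: k_AB = 1/(1/2.6347+1/52) = 2.5076 N/mm; parallel with C: k_eq = 2.5076+2.8993 = 5.4069 N/mm
F = k_eq·δ = 5.4069·23 = 124.36 N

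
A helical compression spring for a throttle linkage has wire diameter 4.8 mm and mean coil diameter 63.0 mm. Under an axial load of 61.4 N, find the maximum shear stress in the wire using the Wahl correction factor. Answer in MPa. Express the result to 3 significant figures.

Spring index C = D/d = 63.0/4.8 = 13.1250
K_W = (4C−1)/(4C−4) + 0.615/C = 51.500/48.500 + 0.0469 = 1.1087
τ₀ = 8FD/(πd³) = 8·61.4·63.0/(π·4.8³) = 30945.6/347.44 = 89.069 MPa
τ_max = K·τ₀ = 1.1087 × 89.069 = 98.752 MPa

98.8 MPa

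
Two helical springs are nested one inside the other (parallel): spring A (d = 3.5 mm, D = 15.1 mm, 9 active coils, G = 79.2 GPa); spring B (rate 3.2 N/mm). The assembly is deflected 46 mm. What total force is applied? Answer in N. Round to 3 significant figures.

k_A = Gd⁴/(8D³N_a) = (79.2×10³)(3.5⁴)/(8·15.1³·9) = 47.944 N/mm
Parallel: k_eq = 47.944 + 3.2 = 51.144 N/mm
F = k_eq·δ = 51.144·46 = 2352.6 N

2350 N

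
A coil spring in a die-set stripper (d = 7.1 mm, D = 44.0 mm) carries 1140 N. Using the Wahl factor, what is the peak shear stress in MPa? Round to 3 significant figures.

Spring index C = D/d = 44.0/7.1 = 6.1972
K_W = (4C−1)/(4C−4) + 0.615/C = 23.789/20.789 + 0.0992 = 1.2435
τ₀ = 8FD/(πd³) = 8·1140·44.0/(π·7.1³) = 401280/1124.4 = 356.88 MPa
τ_max = K·τ₀ = 1.2435 × 356.88 = 443.8 MPa

444 MPa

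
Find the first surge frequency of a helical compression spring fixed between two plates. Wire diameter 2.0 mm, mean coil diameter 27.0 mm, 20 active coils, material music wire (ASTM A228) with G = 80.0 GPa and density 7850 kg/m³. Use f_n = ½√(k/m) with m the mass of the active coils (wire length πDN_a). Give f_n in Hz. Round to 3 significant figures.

49.3 Hz

k = Gd⁴/(8D³N_a) = (80.0×10³)(2.0⁴)/(8·27.0³·20) = 0.40644 N/mm = 406.44 N/m
Wire length L = πDN_a = π·27.0·20 = 1696.5 mm
m = ρ·(πd²/4)·L = 7850 × 3.1416×10⁻⁶ m² × 1.6965 m = 0.041837 kg
f_n = ½√(k/m) = 0.5·√(406.44/0.041837) = 0.5·√(9714.8) = 49.282 Hz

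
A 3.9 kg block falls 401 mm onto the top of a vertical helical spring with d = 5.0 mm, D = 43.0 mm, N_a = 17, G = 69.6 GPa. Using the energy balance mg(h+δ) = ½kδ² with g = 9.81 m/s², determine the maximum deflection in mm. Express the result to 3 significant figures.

97.4 mm

k = Gd⁴/(8D³N_a) = (69.6×10³)(5.0⁴)/(8·43.0³·17) = 4.023 N/mm
W = mg = 3.9 × 9.81 = 38.259 N
½kδ² − Wδ − Wh = 0 → δ = (W + √(W² + 2kWh))/k
δ = (38.259 + √(1463.8 + 123439))/4.023 = (38.259 + 353.42)/4.023 = 97.36 mm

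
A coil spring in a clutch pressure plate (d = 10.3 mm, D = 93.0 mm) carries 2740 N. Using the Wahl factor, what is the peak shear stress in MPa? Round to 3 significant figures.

Spring index C = D/d = 93.0/10.3 = 9.0291
K_W = (4C−1)/(4C−4) + 0.615/C = 35.117/32.117 + 0.0681 = 1.1615
τ₀ = 8FD/(πd³) = 8·2740·93.0/(π·10.3³) = 2.03856e+06/3432.9 = 593.83 MPa
τ_max = K·τ₀ = 1.1615 × 593.83 = 689.75 MPa

690 MPa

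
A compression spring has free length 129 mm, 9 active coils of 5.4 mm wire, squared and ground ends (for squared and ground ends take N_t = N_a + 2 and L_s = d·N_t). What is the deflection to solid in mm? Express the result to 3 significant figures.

N_t = 11; L_s = 5.4·11 = 59.4 mm
δ_solid = L₀ − L_s = 129 − 59.4 = 69.6 mm

69.6 mm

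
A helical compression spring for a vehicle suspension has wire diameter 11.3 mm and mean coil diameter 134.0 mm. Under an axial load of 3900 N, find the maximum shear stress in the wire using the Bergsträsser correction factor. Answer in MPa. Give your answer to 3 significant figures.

Spring index C = D/d = 134.0/11.3 = 11.8584
K_B = (4C+2)/(4C−3) = 49.434/44.434 = 1.1125
τ₀ = 8FD/(πd³) = 8·3900·134.0/(π·11.3³) = 4.1808e+06/4533 = 922.3 MPa
τ_max = K·τ₀ = 1.1125 × 922.3 = 1026.1 MPa

1030 MPa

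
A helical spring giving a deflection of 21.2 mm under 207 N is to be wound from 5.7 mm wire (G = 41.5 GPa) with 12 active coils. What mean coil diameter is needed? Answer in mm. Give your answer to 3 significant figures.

Required rate k = F/δ = 207/21.2 = 9.7642 N/mm
D = (Gd⁴/(8N_a·k))^(1/3) = (41.5×10³·5.7⁴/(8·12·9.7642))^(1/3)
  = (46735)^(1/3) = 36.0203 mm

36.0 mm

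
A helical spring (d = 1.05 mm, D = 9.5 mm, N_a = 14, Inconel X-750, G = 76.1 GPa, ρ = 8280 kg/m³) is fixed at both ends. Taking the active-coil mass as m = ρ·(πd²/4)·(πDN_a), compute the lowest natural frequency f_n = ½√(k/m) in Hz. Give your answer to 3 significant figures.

284 Hz

k = Gd⁴/(8D³N_a) = (76.1×10³)(1.05⁴)/(8·9.5³·14) = 0.96328 N/mm = 963.28 N/m
Wire length L = πDN_a = π·9.5·14 = 417.83 mm
m = ρ·(πd²/4)·L = 8280 × 0.8659×10⁻⁶ m² × 0.41783 m = 0.0029957 kg
f_n = ½√(k/m) = 0.5·√(963.28/0.0029957) = 0.5·√(3.2155e+05) = 283.53 Hz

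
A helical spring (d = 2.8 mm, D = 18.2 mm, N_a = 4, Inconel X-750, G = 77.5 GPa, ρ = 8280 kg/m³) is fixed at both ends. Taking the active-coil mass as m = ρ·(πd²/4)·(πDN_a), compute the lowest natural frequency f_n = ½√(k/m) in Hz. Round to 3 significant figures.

k = Gd⁴/(8D³N_a) = (77.5×10³)(2.8⁴)/(8·18.2³·4) = 24.693 N/mm = 24693 N/m
Wire length L = πDN_a = π·18.2·4 = 228.71 mm
m = ρ·(πd²/4)·L = 8280 × 6.1575×10⁻⁶ m² × 0.22871 m = 0.011661 kg
f_n = ½√(k/m) = 0.5·√(24693/0.011661) = 0.5·√(2.1176e+06) = 727.61 Hz

728 Hz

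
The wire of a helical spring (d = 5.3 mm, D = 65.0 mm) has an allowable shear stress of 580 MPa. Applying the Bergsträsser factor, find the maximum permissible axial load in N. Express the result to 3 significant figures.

C = D/d = 65.0/5.3 = 12.2642
K_B = (4C+2)/(4C−3) = 51.057/46.057 = 1.1086
τ_max = K·8FD/(πd³) → F_max = τ_allow·πd³/(8DK)
F_max = 580·π·5.3³/(8·65.0·1.1086) = 2.7127e+05/576.45 = 470.59 N

471 N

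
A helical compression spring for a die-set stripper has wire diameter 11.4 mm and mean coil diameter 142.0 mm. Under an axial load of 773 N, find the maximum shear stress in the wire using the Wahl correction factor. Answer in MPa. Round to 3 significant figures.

Spring index C = D/d = 142.0/11.4 = 12.4561
K_W = (4C−1)/(4C−4) + 0.615/C = 48.825/45.825 + 0.0494 = 1.1148
τ₀ = 8FD/(πd³) = 8·773·142.0/(π·11.4³) = 878128/4654.4 = 188.67 MPa
τ_max = K·τ₀ = 1.1148 × 188.67 = 210.33 MPa

210 MPa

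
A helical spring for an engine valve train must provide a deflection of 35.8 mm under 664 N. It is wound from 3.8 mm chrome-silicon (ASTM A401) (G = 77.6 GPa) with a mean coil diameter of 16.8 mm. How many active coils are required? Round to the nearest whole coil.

Required rate k = F/δ = 664/35.8 = 18.547 N/mm
N_a = Gd⁴/(8D³k) = (77.6×10³ × 3.8⁴)/(8 × 16.8³ × 18.547)
    = 1.61807e+07 / 703563 = 23 → 23 coils

23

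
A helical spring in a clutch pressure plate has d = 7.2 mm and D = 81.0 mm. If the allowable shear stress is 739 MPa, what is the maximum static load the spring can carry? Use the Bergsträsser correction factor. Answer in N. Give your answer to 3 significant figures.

1200 N

C = D/d = 81.0/7.2 = 11.2500
K_B = (4C+2)/(4C−3) = 47.000/42.000 = 1.1190
τ_max = K·8FD/(πd³) → F_max = τ_allow·πd³/(8DK)
F_max = 739·π·7.2³/(8·81.0·1.1190) = 8.6655e+05/725.14 = 1195 N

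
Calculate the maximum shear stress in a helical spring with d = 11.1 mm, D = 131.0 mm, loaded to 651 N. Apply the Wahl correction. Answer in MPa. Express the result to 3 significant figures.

Spring index C = D/d = 131.0/11.1 = 11.8018
K_W = (4C−1)/(4C−4) + 0.615/C = 46.207/43.207 + 0.0521 = 1.1215
τ₀ = 8FD/(πd³) = 8·651·131.0/(π·11.1³) = 682248/4296.5 = 158.79 MPa
τ_max = K·τ₀ = 1.1215 × 158.79 = 178.09 MPa

178 MPa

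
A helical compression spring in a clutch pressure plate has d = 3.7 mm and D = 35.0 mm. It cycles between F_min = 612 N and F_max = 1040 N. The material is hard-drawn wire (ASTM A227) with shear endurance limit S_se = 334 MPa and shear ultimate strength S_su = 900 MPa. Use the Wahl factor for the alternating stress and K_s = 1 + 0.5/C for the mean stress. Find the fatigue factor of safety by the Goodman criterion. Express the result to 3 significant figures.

C = D/d = 35.0/3.7 = 9.4595; K_W = (4C−1)/(4C−4)+0.615/C = 1.1537; K_s = 1+0.5/C = 1.0529
F_a = (F_max−F_min)/2 = 214 N; F_m = (F_max+F_min)/2 = 826 N
τ_a = K_W·8F_aD/(πd³) = 1.1537 × 376.54 = 434.41 MPa
τ_m = K_s·8F_mD/(πd³) = 1.0529 × 1453.4 = 1530.2 MPa
Goodman: 1/n_f = τ_a/S_se + τ_m/S_su = 434.41/334 + 1530.2/900 = 1.30063 + 1.70024 = 3.0009
n_f = 1/3.0009 = 0.3332

0.333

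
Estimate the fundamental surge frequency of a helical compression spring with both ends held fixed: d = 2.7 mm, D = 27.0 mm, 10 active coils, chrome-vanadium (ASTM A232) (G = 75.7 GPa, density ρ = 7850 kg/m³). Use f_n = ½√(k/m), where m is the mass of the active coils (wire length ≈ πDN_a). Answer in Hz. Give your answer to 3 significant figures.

129 Hz

k = Gd⁴/(8D³N_a) = (75.7×10³)(2.7⁴)/(8·27.0³·10) = 2.5549 N/mm = 2554.9 N/m
Wire length L = πDN_a = π·27.0·10 = 848.23 mm
m = ρ·(πd²/4)·L = 7850 × 5.7256×10⁻⁶ m² × 0.84823 m = 0.038124 kg
f_n = ½√(k/m) = 0.5·√(2554.9/0.038124) = 0.5·√(67015) = 129.44 Hz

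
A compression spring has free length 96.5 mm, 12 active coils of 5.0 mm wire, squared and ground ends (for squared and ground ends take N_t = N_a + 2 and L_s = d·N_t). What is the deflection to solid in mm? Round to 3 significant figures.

N_t = 14; L_s = 5.0·14 = 70 mm
δ_solid = L₀ − L_s = 96.5 − 70 = 26.5 mm

26.5 mm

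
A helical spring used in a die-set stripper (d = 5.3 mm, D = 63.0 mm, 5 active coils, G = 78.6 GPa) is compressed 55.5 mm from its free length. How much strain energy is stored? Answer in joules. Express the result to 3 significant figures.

9.55 J

k = Gd⁴/(8D³N_a) = (78.6×10³)(5.3⁴)/(8·63.0³·5) = 6.2008 N/mm
U = ½kδ² = 0.5 × 6.2008 × 55.5² = 9549.9 N·mm = 9.5499 J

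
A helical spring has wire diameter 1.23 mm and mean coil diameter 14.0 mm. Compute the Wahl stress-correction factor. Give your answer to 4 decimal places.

C = D/d = 14.0/1.23 = 11.3821
K_W = (4C−1)/(4C−4) + 0.615/C = 44.528/41.528 + 0.0540 = 1.1263

1.1263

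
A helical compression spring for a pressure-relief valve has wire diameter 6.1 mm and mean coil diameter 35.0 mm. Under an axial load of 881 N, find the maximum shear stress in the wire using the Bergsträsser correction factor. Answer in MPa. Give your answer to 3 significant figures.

433 MPa

Spring index C = D/d = 35.0/6.1 = 5.7377
K_B = (4C+2)/(4C−3) = 24.951/19.951 = 1.2506
τ₀ = 8FD/(πd³) = 8·881·35.0/(π·6.1³) = 246680/713.08 = 345.94 MPa
τ_max = K·τ₀ = 1.2506 × 345.94 = 432.63 MPa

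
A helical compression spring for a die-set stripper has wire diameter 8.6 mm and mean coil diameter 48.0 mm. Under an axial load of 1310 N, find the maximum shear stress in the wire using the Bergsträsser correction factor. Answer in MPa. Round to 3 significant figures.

Spring index C = D/d = 48.0/8.6 = 5.5814
K_B = (4C+2)/(4C−3) = 24.326/19.326 = 1.2587
τ₀ = 8FD/(πd³) = 8·1310·48.0/(π·8.6³) = 503040/1998.2 = 251.74 MPa
τ_max = K·τ₀ = 1.2587 × 251.74 = 316.87 MPa

317 MPa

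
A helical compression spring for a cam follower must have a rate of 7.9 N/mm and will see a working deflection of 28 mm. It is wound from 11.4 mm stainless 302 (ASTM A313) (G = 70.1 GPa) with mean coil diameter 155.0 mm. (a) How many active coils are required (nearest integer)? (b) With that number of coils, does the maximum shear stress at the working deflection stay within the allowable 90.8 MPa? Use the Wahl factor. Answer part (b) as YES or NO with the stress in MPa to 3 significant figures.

N_a = Gd⁴/(8D³k) = (70.1×10³)(11.4⁴)/(8·155.0³·7.9) = 5.031 → N_a = 5
Actual rate k = Gd⁴/(8D³·5) = 7.9484 N/mm
Working load F = kδ = 7.9484·28 = 222.56 N
C = 155.0/11.4 = 13.5965; K_W = (4C−1)/(4C−4)+0.615/C = 1.1048
τ_max = K_W·8FD/(πd³) = 1.1048·59.292 = 65.504 MPa
τ_max ≤ 90.8 MPa → acceptable

(a) 5 coils; (b) YES, τ_max = 65.5 MPa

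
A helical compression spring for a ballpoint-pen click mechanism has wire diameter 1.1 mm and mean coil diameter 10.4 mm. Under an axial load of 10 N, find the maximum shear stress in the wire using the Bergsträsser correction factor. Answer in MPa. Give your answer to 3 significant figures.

Spring index C = D/d = 10.4/1.1 = 9.4545
K_B = (4C+2)/(4C−3) = 39.818/34.818 = 1.1436
τ₀ = 8FD/(πd³) = 8·10·10.4/(π·1.1³) = 832/4.1815 = 198.97 MPa
τ_max = K·τ₀ = 1.1436 × 198.97 = 227.55 MPa

228 MPa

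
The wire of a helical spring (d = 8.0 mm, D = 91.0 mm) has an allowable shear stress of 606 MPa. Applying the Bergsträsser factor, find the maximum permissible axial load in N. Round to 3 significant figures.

C = D/d = 91.0/8.0 = 11.3750
K_B = (4C+2)/(4C−3) = 47.500/42.500 = 1.1176
τ_max = K·8FD/(πd³) → F_max = τ_allow·πd³/(8DK)
F_max = 606·π·8.0³/(8·91.0·1.1176) = 9.7475e+05/813.65 = 1198 N

1200 N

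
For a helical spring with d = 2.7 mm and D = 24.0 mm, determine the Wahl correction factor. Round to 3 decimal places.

C = D/d = 24.0/2.7 = 8.8889
K_W = (4C−1)/(4C−4) + 0.615/C = 34.556/31.556 + 0.0692 = 1.1643

1.164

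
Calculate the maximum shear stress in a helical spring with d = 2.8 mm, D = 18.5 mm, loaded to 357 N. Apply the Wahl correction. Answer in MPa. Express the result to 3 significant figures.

Spring index C = D/d = 18.5/2.8 = 6.6071
K_W = (4C−1)/(4C−4) + 0.615/C = 25.429/22.429 + 0.0931 = 1.2268
τ₀ = 8FD/(πd³) = 8·357·18.5/(π·2.8³) = 52836/68.964 = 766.14 MPa
τ_max = K·τ₀ = 1.2268 × 766.14 = 939.93 MPa

940 MPa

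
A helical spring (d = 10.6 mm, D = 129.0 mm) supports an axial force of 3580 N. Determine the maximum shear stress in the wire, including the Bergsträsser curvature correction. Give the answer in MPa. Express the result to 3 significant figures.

Spring index C = D/d = 129.0/10.6 = 12.1698
K_B = (4C+2)/(4C−3) = 50.679/45.679 = 1.1095
τ₀ = 8FD/(πd³) = 8·3580·129.0/(π·10.6³) = 3.69456e+06/3741.7 = 987.4 MPa
τ_max = K·τ₀ = 1.1095 × 987.4 = 1095.5 MPa

1100 MPa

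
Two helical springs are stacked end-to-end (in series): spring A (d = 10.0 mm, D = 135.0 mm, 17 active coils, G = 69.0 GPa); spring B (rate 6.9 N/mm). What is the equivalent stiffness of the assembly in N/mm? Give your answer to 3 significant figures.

1.59 N/mm

k_A = Gd⁴/(8D³N_a) = (69.0×10³)(10.0⁴)/(8·135.0³·17) = 2.0621 N/mm
Series: 1/k_eq = 1/2.0621 + 1/6.9 = 0.62987; k_eq = 1.5876 N/mm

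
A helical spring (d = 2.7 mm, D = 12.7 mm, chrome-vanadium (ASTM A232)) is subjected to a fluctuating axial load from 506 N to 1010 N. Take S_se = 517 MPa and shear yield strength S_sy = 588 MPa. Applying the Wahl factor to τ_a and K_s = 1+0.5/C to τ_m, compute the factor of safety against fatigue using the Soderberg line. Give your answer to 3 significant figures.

C = D/d = 12.7/2.7 = 4.7037; K_W = (4C−1)/(4C−4)+0.615/C = 1.3332; K_s = 1+0.5/C = 1.1063
F_a = (F_max−F_min)/2 = 252 N; F_m = (F_max+F_min)/2 = 758 N
τ_a = K_W·8F_aD/(πd³) = 1.3332 × 414.05 = 552.03 MPa
τ_m = K_s·8F_mD/(πd³) = 1.1063 × 1245.4 = 1377.8 MPa
Soderberg: 1/n_f = τ_a/S_se + τ_m/S_sy = 552.03/517 + 1377.8/588 = 1.06776 + 2.34324 = 3.411
n_f = 1/3.411 = 0.2932

0.293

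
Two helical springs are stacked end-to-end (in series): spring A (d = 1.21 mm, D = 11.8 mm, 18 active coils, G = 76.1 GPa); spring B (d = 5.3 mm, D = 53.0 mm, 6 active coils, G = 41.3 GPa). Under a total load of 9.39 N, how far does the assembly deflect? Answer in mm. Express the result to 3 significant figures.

15.7 mm

k_A = Gd⁴/(8D³N_a) = (76.1×10³)(1.21⁴)/(8·11.8³·18) = 0.68947 N/mm
k_B = Gd⁴/(8D³N_a) = (41.3×10³)(5.3⁴)/(8·53.0³·6) = 4.5602 N/mm
Series: 1/k_eq = 1/0.68947 + 1/4.5602 = 1.6697; k_eq = 0.59892 N/mm
δ = F/k_eq = 9.39/0.59892 = 15.678 mm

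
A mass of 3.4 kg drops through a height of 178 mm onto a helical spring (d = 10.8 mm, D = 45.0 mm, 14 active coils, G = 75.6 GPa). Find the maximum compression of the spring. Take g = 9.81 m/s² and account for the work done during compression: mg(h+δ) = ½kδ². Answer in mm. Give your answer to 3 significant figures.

11.2 mm

k = Gd⁴/(8D³N_a) = (75.6×10³)(10.8⁴)/(8·45.0³·14) = 100.78 N/mm
W = mg = 3.4 × 9.81 = 33.354 N
½kδ² − Wδ − Wh = 0 → δ = (W + √(W² + 2kWh))/k
δ = (33.354 + √(1112.5 + 1.19663e+06))/100.78 = (33.354 + 1094.4)/100.78 = 11.191 mm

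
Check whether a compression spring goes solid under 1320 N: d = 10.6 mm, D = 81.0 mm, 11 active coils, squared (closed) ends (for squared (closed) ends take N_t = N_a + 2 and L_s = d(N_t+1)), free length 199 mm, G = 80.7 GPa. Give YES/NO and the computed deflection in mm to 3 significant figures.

k = Gd⁴/(8D³N_a) = (80.7×10³)(10.6⁴)/(8·81.0³·11) = 21.785 N/mm
N_t = 13; L_s = 10.6·14 = 148.4 mm; δ_solid = L₀ − L_s = 199 − 148.4 = 50.6 mm
δ = F/k = 1320/21.785 = 60.592 mm
δ ≥ δ_solid → spring goes solid

YES, δ = 60.6 mm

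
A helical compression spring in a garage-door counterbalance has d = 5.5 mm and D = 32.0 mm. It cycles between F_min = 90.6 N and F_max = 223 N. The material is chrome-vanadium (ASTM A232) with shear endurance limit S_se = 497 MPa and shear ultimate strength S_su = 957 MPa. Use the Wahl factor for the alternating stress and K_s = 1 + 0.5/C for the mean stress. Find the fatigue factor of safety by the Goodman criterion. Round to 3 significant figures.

5.90

C = D/d = 32.0/5.5 = 5.8182; K_W = (4C−1)/(4C−4)+0.615/C = 1.2614; K_s = 1+0.5/C = 1.0859
F_a = (F_max−F_min)/2 = 66.2 N; F_m = (F_max+F_min)/2 = 156.8 N
τ_a = K_W·8F_aD/(πd³) = 1.2614 × 32.424 = 40.898 MPa
τ_m = K_s·8F_mD/(πd³) = 1.0859 × 76.798 = 83.397 MPa
Goodman: 1/n_f = τ_a/S_se + τ_m/S_su = 40.898/497 + 83.397/957 = 0.08229 + 0.08714 = 0.16943
n_f = 1/0.16943 = 5.902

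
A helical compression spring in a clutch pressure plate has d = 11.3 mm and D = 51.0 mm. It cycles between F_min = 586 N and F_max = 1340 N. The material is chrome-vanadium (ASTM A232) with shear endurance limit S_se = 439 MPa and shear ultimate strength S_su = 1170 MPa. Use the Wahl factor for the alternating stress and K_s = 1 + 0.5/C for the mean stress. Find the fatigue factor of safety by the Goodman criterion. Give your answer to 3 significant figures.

5.36

C = D/d = 51.0/11.3 = 4.5133; K_W = (4C−1)/(4C−4)+0.615/C = 1.3497; K_s = 1+0.5/C = 1.1108
F_a = (F_max−F_min)/2 = 377 N; F_m = (F_max+F_min)/2 = 963 N
τ_a = K_W·8F_aD/(πd³) = 1.3497 × 33.933 = 45.8 MPa
τ_m = K_s·8F_mD/(πd³) = 1.1108 × 86.676 = 96.279 MPa
Goodman: 1/n_f = τ_a/S_se + τ_m/S_su = 45.8/439 + 96.279/1170 = 0.10433 + 0.08229 = 0.18662
n_f = 1/0.18662 = 5.359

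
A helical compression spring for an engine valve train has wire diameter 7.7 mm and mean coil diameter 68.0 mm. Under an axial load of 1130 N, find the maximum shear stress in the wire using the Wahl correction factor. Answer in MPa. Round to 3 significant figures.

Spring index C = D/d = 68.0/7.7 = 8.8312
K_W = (4C−1)/(4C−4) + 0.615/C = 34.325/31.325 + 0.0696 = 1.1654
τ₀ = 8FD/(πd³) = 8·1130·68.0/(π·7.7³) = 614720/1434.2 = 428.6 MPa
τ_max = K·τ₀ = 1.1654 × 428.6 = 499.5 MPa

499 MPa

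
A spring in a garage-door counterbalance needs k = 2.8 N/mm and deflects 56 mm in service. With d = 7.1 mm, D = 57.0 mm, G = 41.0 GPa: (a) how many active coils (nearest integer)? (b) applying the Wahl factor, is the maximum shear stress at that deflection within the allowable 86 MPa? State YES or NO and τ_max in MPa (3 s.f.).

N_a = Gd⁴/(8D³k) = (41.0×10³)(7.1⁴)/(8·57.0³·2.8) = 25.12 → N_a = 25
Actual rate k = Gd⁴/(8D³·25) = 2.813 N/mm
Working load F = kδ = 2.813·56 = 157.53 N
C = 57.0/7.1 = 8.0282; K_W = (4C−1)/(4C−4)+0.615/C = 1.1833
τ_max = K_W·8FD/(πd³) = 1.1833·63.884 = 75.595 MPa
τ_max ≤ 86 MPa → acceptable

(a) 25 coils; (b) YES, τ_max = 75.6 MPa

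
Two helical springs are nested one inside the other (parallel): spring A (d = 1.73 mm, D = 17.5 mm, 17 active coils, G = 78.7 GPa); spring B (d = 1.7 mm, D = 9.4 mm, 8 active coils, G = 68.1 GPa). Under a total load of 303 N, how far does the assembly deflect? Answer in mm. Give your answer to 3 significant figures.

k_A = Gd⁴/(8D³N_a) = (78.7×10³)(1.73⁴)/(8·17.5³·17) = 0.96718 N/mm
k_B = Gd⁴/(8D³N_a) = (68.1×10³)(1.7⁴)/(8·9.4³·8) = 10.7 N/mm
Parallel: k_eq = 0.96718 + 10.7 = 11.667 N/mm
δ = F/k_eq = 303/11.667 = 25.971 mm

26.0 mm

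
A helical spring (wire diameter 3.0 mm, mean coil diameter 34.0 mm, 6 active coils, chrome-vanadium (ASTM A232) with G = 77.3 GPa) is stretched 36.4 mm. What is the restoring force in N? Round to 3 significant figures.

121 N

k = Gd⁴/(8D³N_a) = (77.3×10³)(3.0⁴)/(8·34.0³·6) = 3.3188 N/mm
F = k·δ = 3.3188 × 36.4 = 120.81 N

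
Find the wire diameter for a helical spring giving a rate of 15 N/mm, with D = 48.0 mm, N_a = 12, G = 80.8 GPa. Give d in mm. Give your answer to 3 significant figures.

6.66 mm

d = (8D³N_a·k / G)^(1/4) = (8·48.0³·12·15 / (80.8×10³))^0.25
  = (1970.9)^0.25 = 6.6630 mm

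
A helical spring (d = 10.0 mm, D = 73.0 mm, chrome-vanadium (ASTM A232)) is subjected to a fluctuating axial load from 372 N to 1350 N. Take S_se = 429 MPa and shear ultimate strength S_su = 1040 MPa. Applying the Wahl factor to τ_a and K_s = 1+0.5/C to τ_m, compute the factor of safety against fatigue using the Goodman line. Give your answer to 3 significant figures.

2.38

C = D/d = 73.0/10.0 = 7.3000; K_W = (4C−1)/(4C−4)+0.615/C = 1.2033; K_s = 1+0.5/C = 1.0685
F_a = (F_max−F_min)/2 = 489 N; F_m = (F_max+F_min)/2 = 861 N
τ_a = K_W·8F_aD/(πd³) = 1.2033 × 90.902 = 109.38 MPa
τ_m = K_s·8F_mD/(πd³) = 1.0685 × 160.05 = 171.02 MPa
Goodman: 1/n_f = τ_a/S_se + τ_m/S_su = 109.38/429 + 171.02/1040 = 0.25497 + 0.16444 = 0.41941
n_f = 1/0.41941 = 2.384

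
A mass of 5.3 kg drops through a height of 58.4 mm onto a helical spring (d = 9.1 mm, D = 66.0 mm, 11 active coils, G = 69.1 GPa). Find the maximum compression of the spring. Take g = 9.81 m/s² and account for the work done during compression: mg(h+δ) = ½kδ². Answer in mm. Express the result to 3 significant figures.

21.0 mm

k = Gd⁴/(8D³N_a) = (69.1×10³)(9.1⁴)/(8·66.0³·11) = 18.73 N/mm
W = mg = 5.3 × 9.81 = 51.993 N
½kδ² − Wδ − Wh = 0 → δ = (W + √(W² + 2kWh))/k
δ = (51.993 + √(2703.3 + 113741))/18.73 = (51.993 + 341.24)/18.73 = 20.995 mm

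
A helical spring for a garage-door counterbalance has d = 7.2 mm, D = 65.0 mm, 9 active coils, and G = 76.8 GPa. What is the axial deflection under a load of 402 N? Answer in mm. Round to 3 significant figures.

k = Gd⁴/(8D³N_a) = (76.8×10³)(7.2⁴)/(8·65.0³·9) = 10.438 N/mm
δ = F/k = 402 / 10.438 = 38.513 mm

38.5 mm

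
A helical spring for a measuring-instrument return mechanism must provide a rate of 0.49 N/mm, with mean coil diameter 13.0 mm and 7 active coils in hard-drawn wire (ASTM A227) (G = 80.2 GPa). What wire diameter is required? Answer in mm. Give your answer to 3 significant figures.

d = (8D³N_a·k / G)^(1/4) = (8·13.0³·7·0.49 / (80.2×10³))^0.25
  = (0.75169)^0.25 = 0.9311 mm

0.931 mm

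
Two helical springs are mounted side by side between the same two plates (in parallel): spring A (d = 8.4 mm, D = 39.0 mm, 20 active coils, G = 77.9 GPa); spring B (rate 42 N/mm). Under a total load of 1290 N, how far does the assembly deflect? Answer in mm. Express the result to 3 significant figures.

15.6 mm

k_A = Gd⁴/(8D³N_a) = (77.9×10³)(8.4⁴)/(8·39.0³·20) = 40.864 N/mm
Parallel: k_eq = 40.864 + 42 = 82.864 N/mm
δ = F/k_eq = 1290/82.864 = 15.568 mm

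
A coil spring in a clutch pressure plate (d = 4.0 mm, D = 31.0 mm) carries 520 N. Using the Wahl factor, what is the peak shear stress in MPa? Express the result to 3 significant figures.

764 MPa

Spring index C = D/d = 31.0/4.0 = 7.7500
K_W = (4C−1)/(4C−4) + 0.615/C = 30.000/27.000 + 0.0794 = 1.1905
τ₀ = 8FD/(πd³) = 8·520·31.0/(π·4.0³) = 128960/201.06 = 641.39 MPa
τ_max = K·τ₀ = 1.1905 × 641.39 = 763.56 MPa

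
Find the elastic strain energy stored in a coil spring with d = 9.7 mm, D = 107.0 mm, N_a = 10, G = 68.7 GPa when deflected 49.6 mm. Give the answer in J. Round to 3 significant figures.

k = Gd⁴/(8D³N_a) = (68.7×10³)(9.7⁴)/(8·107.0³·10) = 6.2059 N/mm
U = ½kδ² = 0.5 × 6.2059 × 49.6² = 7633.7 N·mm = 7.6337 J

7.63 J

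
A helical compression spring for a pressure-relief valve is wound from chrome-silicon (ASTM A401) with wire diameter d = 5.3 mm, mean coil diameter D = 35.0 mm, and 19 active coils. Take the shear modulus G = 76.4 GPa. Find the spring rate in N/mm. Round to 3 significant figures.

k = Gd⁴/(8D³N_a) = (76.4×10³ × 5.3⁴) / (8 × 35.0³ × 19)
  = 6.02833e+07 / 6.517e+06 = 9.2502 N/mm

9.25 N/mm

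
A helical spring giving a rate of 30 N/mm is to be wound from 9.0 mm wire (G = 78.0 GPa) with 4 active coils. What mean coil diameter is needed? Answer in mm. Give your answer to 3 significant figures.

D = (Gd⁴/(8N_a·k))^(1/3) = (78.0×10³·9.0⁴/(8·4·30))^(1/3)
  = (533081)^(1/3) = 81.0832 mm

81.1 mm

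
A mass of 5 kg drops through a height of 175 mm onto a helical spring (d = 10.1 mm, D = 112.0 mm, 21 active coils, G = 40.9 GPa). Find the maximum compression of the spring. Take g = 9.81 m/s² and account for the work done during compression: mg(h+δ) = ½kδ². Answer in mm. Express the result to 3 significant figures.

128 mm

k = Gd⁴/(8D³N_a) = (40.9×10³)(10.1⁴)/(8·112.0³·21) = 1.8032 N/mm
W = mg = 5 × 9.81 = 49.05 N
½kδ² − Wδ − Wh = 0 → δ = (W + √(W² + 2kWh))/k
δ = (49.05 + √(2405.9 + 30956.5))/1.8032 = (49.05 + 182.65)/1.8032 = 128.5 mm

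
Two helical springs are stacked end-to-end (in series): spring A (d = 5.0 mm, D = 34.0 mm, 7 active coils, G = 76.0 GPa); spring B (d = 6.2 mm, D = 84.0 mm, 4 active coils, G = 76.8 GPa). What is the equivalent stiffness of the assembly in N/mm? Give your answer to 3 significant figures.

k_A = Gd⁴/(8D³N_a) = (76.0×10³)(5.0⁴)/(8·34.0³·7) = 21.581 N/mm
k_B = Gd⁴/(8D³N_a) = (76.8×10³)(6.2⁴)/(8·84.0³·4) = 5.9833 N/mm
Series: 1/k_eq = 1/21.581 + 1/5.9833 = 0.21347; k_eq = 4.6845 N/mm

4.68 N/mm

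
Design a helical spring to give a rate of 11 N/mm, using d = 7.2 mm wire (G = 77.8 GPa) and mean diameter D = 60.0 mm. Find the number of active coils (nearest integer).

N_a = Gd⁴/(8D³k) = (77.8×10³ × 7.2⁴)/(8 × 60.0³ × 11)
    = 2.09079e+08 / 1.9008e+07 = 11 → 11 coils

11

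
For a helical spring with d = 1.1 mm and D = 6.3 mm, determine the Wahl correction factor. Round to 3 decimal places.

1.266

C = D/d = 6.3/1.1 = 5.7273
K_W = (4C−1)/(4C−4) + 0.615/C = 21.909/18.909 + 0.1074 = 1.2660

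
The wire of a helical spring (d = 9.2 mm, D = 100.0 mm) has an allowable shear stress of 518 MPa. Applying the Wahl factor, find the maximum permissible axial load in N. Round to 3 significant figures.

1400 N

C = D/d = 100.0/9.2 = 10.8696
K_W = (4C−1)/(4C−4) + 0.615/C = 42.478/39.478 + 0.0566 = 1.1326
τ_max = K·8FD/(πd³) → F_max = τ_allow·πd³/(8DK)
F_max = 518·π·9.2³/(8·100.0·1.1326) = 1.2672e+06/906.06 = 1398.6 N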